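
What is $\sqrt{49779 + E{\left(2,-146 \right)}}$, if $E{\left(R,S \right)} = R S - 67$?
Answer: $2 \sqrt{12355} \approx 222.31$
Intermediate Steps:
$E{\left(R,S \right)} = -67 + R S$
$\sqrt{49779 + E{\left(2,-146 \right)}} = \sqrt{49779 + \left(-67 + 2 \left(-146\right)\right)} = \sqrt{49779 - 359} = \sqrt{49420} = 2 \sqrt{12355}$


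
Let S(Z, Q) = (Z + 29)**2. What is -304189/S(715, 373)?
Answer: -304189/553536 ≈ -0.54954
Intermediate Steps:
S(Z, Q) = (29 + Z)**2
-304189/S(715, 373) = -304189/(29 + 715)**2 = -304189/(744**2) = -304189/553536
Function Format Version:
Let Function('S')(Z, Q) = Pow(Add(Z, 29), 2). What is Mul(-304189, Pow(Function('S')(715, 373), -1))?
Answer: Rational(-304189, 553536) ≈ -0.54954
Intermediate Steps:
Function('S')(Z, Q) = Pow(Add(29, Z), 2)
Mul(-304189, Pow(Function('S')(715, 373), -1)) = Mul(-304189, Pow(Pow(Add(29, 715), 2), -1)) = Mul(-304189, Pow(Pow(744, 2), -1)) = Mul(-304189, Pow(553536, -1)) = Mul(-304189, Rational(1, 553536)) = Rational(-304189, 553536)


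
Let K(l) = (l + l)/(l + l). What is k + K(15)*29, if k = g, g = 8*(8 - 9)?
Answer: 21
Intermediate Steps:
K(l) = 1 (K(l) = (2*l)/((2*l)) = (2*l)*(1/(2*l)) = 1)
g = -8 (g = 8*(-1) = -8)
k = -8
k + K(15)*29 = -8 + 1*29 = -8 + 29 = 21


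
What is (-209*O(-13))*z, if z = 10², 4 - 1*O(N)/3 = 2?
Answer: -125400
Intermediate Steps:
O(N) = 6 (O(N) = 12 - 3*2 = 12 - 6 = 6)
z = 100
(-209*O(-13))*z = -209*6*100 = -1254*100 = -125400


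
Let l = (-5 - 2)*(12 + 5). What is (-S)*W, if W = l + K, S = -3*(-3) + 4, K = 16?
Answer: 1339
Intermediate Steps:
S = 13 (S = 9 + 4 = 13)
l = -119 (l = -7*17 = -119)
W = -103 (W = -119 + 16 = -103)
(-S)*W = -1*13*(-103) = -13*(-103) = 1339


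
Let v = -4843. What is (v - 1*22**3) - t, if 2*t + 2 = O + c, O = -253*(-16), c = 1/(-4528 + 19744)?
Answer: -532986049/30432 ≈ -17514.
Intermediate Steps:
c = 1/15216 ≈ 6.5720e-5
O = 4048
t = 61563937/30432 (t = -1 + (4048 + 1/15216)/2 = -1 + (1/2)*(61594369/15216) = -1 + 61594369/30432 = 61563937/30432 ≈ 2023.0)
(v - 1*22**3) - t = (-4843 - 1*22**3) - 1*61563937/30432 = (-4843 - 1*10648) - 61563937/30432 = (-4843 - 10648) - 61563937/30432 = -15491 - 61563937/30432 = -532986049/30432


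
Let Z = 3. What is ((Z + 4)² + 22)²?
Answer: 5041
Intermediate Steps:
((Z + 4)² + 22)² = ((3 + 4)² + 22)² = (7² + 22)² = (49 + 22)² = 71² = 5041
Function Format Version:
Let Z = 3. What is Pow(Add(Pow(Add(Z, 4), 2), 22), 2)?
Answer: 5041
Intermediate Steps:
Pow(Add(Pow(Add(Z, 4), 2), 22), 2) = Pow(Add(Pow(Add(3, 4), 2), 22), 2) = Pow(Add(Pow(7, 2), 22), 2) = Pow(Add(49, 22), 2) = Pow(71, 2) = 5041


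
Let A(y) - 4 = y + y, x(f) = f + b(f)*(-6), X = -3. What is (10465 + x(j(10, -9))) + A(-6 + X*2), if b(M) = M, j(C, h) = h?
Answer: 10490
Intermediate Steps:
x(f) = -5*f (x(f) = f + f*(-6) = f - 6*f = -5*f)
A(y) = 4 + 2*y (A(y) = 4 + (y + y) = 4 + 2*y)
(10465 + x(j(10, -9))) + A(-6 + X*2) = (10465 - 5*(-9)) + (4 + 2*(-6 - 3*2)) = (10465 + 45) + (4 + 2*(-6 - 6)) = 10510 + (4 + 2*(-12)) = 10510 + (4 - 24) = 10510 - 20 = 10490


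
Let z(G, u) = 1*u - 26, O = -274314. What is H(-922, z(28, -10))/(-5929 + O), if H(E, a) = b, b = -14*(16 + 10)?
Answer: 364/280243 ≈ 0.0012989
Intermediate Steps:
b = -364 (b = -14*26 = -364)
z(G, u) = -26 + u (z(G, u) = u - 26 = -26 + u)
H(E, a) = -364
H(-922, z(28, -10))/(-5929 + O) = -364/(-5929 - 274314) = -364/(-280243) = -364*(-1/280243) = 364/280243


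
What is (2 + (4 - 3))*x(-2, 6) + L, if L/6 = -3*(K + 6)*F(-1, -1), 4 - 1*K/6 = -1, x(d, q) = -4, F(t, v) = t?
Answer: 636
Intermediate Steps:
K = 30 (K = 24 - 6*(-1) = 24 + 6 = 30)
L = 648 (L = 6*(-3*(30 + 6)*(-1)) = 6*(-108*(-1)) = 6*(-3*(-36)) = 6*108 = 648)
(2 + (4 - 3))*x(-2, 6) + L = (2 + (4 - 3))*(-4) + 648 = (2 + 1)*(-4) + 648 = 3*(-4) + 648 = -12 + 648 = 636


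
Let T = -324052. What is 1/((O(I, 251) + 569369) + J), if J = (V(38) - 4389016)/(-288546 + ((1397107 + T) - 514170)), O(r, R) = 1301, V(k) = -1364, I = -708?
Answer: 90113/51423322250 ≈ 1.7524e-6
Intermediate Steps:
J = -1463460/90113 (J = (-1364 - 4389016)/(-288546 + ((1397107 - 324052) - 514170)) = -4390380/(-288546 + (1073055 - 514170)) = -4390380/(-288546 + 558885) = -4390380/270339 = -4390380*1/270339 = -1463460/90113 ≈ -16.240)
1/((O(I, 251) + 569369) + J) = 1/((1301 + 569369) - 1463460/90113) = 1/(570670 - 1463460/90113) = 1/(51423322250/90113) = 90113/51423322250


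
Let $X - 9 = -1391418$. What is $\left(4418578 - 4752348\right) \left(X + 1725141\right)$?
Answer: $-111389729640$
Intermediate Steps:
$X = -1391409$ ($X = 9 - 1391418 = -1391409$)
$\left(4418578 - 4752348\right) \left(X + 1725141\right) = \left(4418578 - 4752348\right) \left(-1391409 + 1725141\right) = \left(-333770\right) 333732 = -111389729640$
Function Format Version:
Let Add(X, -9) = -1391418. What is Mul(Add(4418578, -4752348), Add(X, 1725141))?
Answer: -111389729640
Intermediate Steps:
X = -1391409 (X = Add(9, -1391418) = -1391409)
Mul(Add(4418578, -4752348), Add(X, 1725141)) = Mul(Add(4418578, -4752348), Add(-1391409, 1725141)) = Mul(-333770, 333732) = -111389729640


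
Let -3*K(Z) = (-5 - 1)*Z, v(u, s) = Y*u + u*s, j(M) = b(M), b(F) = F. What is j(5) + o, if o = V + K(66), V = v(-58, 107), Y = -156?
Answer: 2979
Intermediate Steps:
j(M) = M
v(u, s) = -156*u + s*u (v(u, s) = -156*u + u*s = -156*u + s*u)
V = 2842 (V = -58*(-156 + 107) = -58*(-49) = 2842)
K(Z) = 2*Z (K(Z) = -(-5 - 1)*Z/3 = -(-2)*Z = 2*Z)
o = 2974 (o = 2842 + 2*66 = 2842 + 132 = 2974)
j(5) + o = 5 + 2974 = 2979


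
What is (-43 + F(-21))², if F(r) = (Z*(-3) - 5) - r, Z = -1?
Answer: 576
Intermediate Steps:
F(r) = -2 - r (F(r) = (-1*(-3) - 5) - r = (3 - 5) - r = -2 - r)
(-43 + F(-21))² = (-43 + (-2 - 1*(-21)))² = (-43 + (-2 + 21))² = (-43 + 19)² = (-24)² = 576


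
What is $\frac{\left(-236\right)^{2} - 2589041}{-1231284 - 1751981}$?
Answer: $\frac{506669}{596653} \approx 0.84918$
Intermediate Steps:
$\frac{\left(-236\right)^{2} - 2589041}{-1231284 - 1751981} = \frac{55696 - 2589041}{-2983265} = \left(-2533345\right) \left(- \frac{1}{2983265}\right) = \frac{506669}{596653}$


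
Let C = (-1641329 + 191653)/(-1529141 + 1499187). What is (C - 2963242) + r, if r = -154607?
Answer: -46695299635/14977 ≈ -3.1178e+6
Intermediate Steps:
C = 724838/14977 (C = -1449676/(-29954) = -1449676*(-1/29954) = 724838/14977 ≈ 48.397)
(C - 2963242) + r = (724838/14977 - 2963242) - 154607 = -44379750596/14977 - 154607 = -46695299635/14977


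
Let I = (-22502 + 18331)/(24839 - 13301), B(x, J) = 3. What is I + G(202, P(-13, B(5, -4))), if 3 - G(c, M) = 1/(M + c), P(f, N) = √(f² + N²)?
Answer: 7620041/2893474 + √178/40626 ≈ 2.6339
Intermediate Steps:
I = -4171/11538 ≈ -0.36150
P(f, N) = √(N² + f²)
G(c, M) = 3 - 1/(M + c)
I + G(202, P(-13, B(5, -4))) = -4171/11538 + (-1 + 3*√(3² + (-13)²) + 3*202)/(√(3² + (-13)²) + 202) = -4171/11538 + (-1 + 3*√(9 + 169) + 606)/(√(9 + 169) + 202) = -4171/11538 + (-1 + 3*√178 + 606)/(√178 + 202) = -4171/11538 + (605 + 3*√178)/(202 + √178)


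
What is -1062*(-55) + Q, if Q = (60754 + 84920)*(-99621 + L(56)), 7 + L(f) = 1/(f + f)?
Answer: -812736375435/56 ≈ -1.4513e+10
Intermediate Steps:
L(f) = -7 + 1/(2*f) (L(f) = -7 + 1/(f + f) = -7 + 1/(2*f))
Q = -812739646395/56 (Q = (60754 + 84920)*(-99621 + (-7 + (1/2)/56)) = 145674*(-99621 + (-7 + (1/2)*(1/56))) = 145674*(-99621 + (-7 + 1/112)) = 145674*(-99621 - 783/112) = 145674*(-11158335/112) = -812739646395/56 ≈ -1.4513e+10)
-1062*(-55) + Q = -1062*(-55) - 812739646395/56 = 58410 - 812739646395/56 = -812736375435/56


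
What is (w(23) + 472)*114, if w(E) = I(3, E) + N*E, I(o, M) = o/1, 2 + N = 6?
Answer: 64638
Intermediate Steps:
N = 4 (N = -2 + 6 = 4)
I(o, M) = o (I(o, M) = o*1 = o)
w(E) = 3 + 4*E
(w(23) + 472)*114 = ((3 + 4*23) + 472)*114 = ((3 + 92) + 472)*114 = (95 + 472)*114 = 567*114 = 64638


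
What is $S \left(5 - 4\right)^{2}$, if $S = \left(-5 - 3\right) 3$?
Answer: $-24$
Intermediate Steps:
$S = -24$ ($S = \left(-8\right) 3 = -24$)
$S \left(5 - 4\right)^{2} = - 24 \left(5 - 4\right)^{2} = - 24 \cdot 1^{2} = \left(-24\right) 1 = -24$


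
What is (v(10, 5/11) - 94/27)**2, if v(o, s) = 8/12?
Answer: 5776/729 ≈ 7.9232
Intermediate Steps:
v(o, s) = 2/3 (v(o, s) = 8*(1/12) = 2/3)
(v(10, 5/11) - 94/27)**2 = (2/3 - 94/27)**2 = (-76/27)**2 = 5776/729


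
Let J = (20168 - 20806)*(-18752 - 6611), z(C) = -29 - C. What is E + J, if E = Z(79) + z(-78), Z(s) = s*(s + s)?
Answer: 16194125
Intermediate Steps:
Z(s) = 2*s² (Z(s) = s*(2*s) = 2*s²)
E = 12531 (E = 2*79² + (-29 - 1*(-78)) = 2*6241 + (-29 + 78) = 12482 + 49 = 12531)
J = 16181594 (J = -638*(-25363) = 16181594)
E + J = 12531 + 16181594 = 16194125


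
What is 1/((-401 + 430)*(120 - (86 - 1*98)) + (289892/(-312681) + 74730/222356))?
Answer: 34763248218/133053167891293 ≈ 0.00026127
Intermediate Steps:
1/((-401 + 430)*(120 - (86 - 1*98)) + (289892/(-312681) + 74730/222356)) = 1/(29*(120 - (86 - 98)) + (289892*(-1/312681) + 74730*(1/222356))) = 1/(29*(120 - 1*(-12)) + (-289892/312681 + 37365/111178)) = 1/(29*(120 + 12) - 20546287211/34763248218) = 1/(29*132 - 20546287211/34763248218) = 1/(3828 - 20546287211/34763248218) = 1/(133053167891293/34763248218) = 34763248218/133053167891293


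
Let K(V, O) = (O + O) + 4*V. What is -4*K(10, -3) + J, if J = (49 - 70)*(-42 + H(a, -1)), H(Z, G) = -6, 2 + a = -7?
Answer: 872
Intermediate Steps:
a = -9 (a = -2 - 7 = -9)
J = 1008 (J = (49 - 70)*(-42 - 6) = -21*(-48) = 1008)
K(V, O) = 2*O + 4*V
-4*K(10, -3) + J = -4*(2*(-3) + 4*10) + 1008 = -4*(-6 + 40) + 1008 = -4*34 + 1008 = -136 + 1008 = 872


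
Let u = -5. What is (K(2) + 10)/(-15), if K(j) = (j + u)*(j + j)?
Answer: 2/15 ≈ 0.13333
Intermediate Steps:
K(j) = 2*j*(-5 + j) (K(j) = (j - 5)*(j + j) = (-5 + j)*(2*j) = 2*j*(-5 + j))
(K(2) + 10)/(-15) = (2*2*(-5 + 2) + 10)/(-15) = -(2*2*(-3) + 10)/15 = -(-12 + 10)/15 = -1/15*(-2) = 2/15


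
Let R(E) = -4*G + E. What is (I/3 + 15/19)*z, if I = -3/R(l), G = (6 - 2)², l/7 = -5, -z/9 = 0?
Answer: 0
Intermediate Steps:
z = 0 (z = -9*0 = 0)
l = -35 (l = 7*(-5) = -35)
G = 16 (G = 4² = 16)
R(E) = -64 + E (R(E) = -4*16 + E = -64 + E)
I = 1/33 (I = -3/(-64 - 35) = -3/(-99) = -3*(-1/99) = 1/33 ≈ 0.030303)
(I/3 + 15/19)*z = ((1/33)/3 + 15/19)*0 = ((1/33)*(⅓) + 15*(1/19))*0 = (1/99 + 15/19)*0 = (1504/1881)*0 = 0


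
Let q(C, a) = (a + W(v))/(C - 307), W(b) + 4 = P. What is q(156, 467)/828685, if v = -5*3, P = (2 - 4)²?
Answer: -467/125131435 ≈ -3.7321e-6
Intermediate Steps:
P = 4 (P = (-2)² = 4)
v = -15
W(b) = 0 (W(b) = -4 + 4 = 0)
q(C, a) = a/(-307 + C) (q(C, a) = (a + 0)/(C - 307) = a/(-307 + C))
q(156, 467)/828685 = (467/(-307 + 156))/828685 = (467/(-151))*(1/828685) = (467*(-1/151))*(1/828685) = -467/151*1/828685 = -467/125131435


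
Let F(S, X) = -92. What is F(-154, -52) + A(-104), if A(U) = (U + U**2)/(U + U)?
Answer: -287/2 ≈ -143.50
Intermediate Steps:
A(U) = (U + U**2)/(2*U) (A(U) = (U + U**2)/((2*U)) = (U + U**2)*(1/(2*U)) = (U + U**2)/(2*U))
F(-154, -52) + A(-104) = -92 + (1/2 + (1/2)*(-104)) = -92 + (1/2 - 52) = -92 - 103/2 = -287/2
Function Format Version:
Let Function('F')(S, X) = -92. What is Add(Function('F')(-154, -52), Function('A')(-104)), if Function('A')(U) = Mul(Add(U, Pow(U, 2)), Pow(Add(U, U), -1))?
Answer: Rational(-287, 2) ≈ -143.50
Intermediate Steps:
Function('A')(U) = Mul(Rational(1, 2), Pow(U, -1), Add(U, Pow(U, 2))) (Function('A')(U) = Mul(Add(U, Pow(U, 2)), Pow(Mul(2, U), -1)) = Mul(Add(U, Pow(U, 2)), Mul(Rational(1, 2), Pow(U, -1))) = Mul(Rational(1, 2), Pow(U, -1), Add(U, Pow(U, 2))))
Add(Function('F')(-154, -52), Function('A')(-104)) = Add(-92, Add(Rational(1, 2), Mul(Rational(1, 2), -104))) = Add(-92, Add(Rational(1, 2), -52)) = Add(-92, Rational(-103, 2)) = Rational(-287, 2)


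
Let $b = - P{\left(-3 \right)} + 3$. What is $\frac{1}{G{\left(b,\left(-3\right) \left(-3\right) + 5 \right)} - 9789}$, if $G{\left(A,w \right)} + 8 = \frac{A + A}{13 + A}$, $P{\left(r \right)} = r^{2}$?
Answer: $- \frac{7}{68591} \approx -0.00010205$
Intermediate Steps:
$b = -6$ ($b = - \left(-3\right)^{2} + 3 = \left(-1\right) 9 + 3 = -9 + 3 = -6$)
$G{\left(A,w \right)} = -8 + \frac{2 A}{13 + A}$ ($G{\left(A,w \right)} = -8 + \frac{A + A}{13 + A} = -8 + \frac{2 A}{13 + A}$)
$\frac{1}{G{\left(b,\left(-3\right) \left(-3\right) + 5 \right)} - 9789} = \frac{1}{\frac{2 \left(-52 - -18\right)}{13 - 6} - 9789} = \frac{1}{\frac{2 \left(-52 + 18\right)}{7} - 9789} = \frac{1}{2 \cdot \frac{1}{7} \left(-34\right) - 9789} = \frac{1}{- \frac{68}{7} - 9789} = \frac{1}{- \frac{68591}{7}} = - \frac{7}{68591}$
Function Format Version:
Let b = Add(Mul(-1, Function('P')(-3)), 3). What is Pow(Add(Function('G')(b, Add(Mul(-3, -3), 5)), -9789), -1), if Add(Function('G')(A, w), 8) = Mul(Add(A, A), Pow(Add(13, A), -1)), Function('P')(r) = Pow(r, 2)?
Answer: Rational(-7, 68591) ≈ -0.00010205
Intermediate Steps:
b = -6 (b = Add(Mul(-1, Pow(-3, 2)), 3) = Add(Mul(-1, 9), 3) = Add(-9, 3) = -6)
Function('G')(A, w) = Add(-8, Mul(2, A, Pow(Add(13, A), -1))) (Function('G')(A, w) = Add(-8, Mul(Add(A, A), Pow(Add(13, A), -1))) = Add(-8, Mul(Mul(2, A), Pow(Add(13, A), -1))) = Add(-8, Mul(2, A, Pow(Add(13, A), -1))))
Pow(Add(Function('G')(b, Add(Mul(-3, -3), 5)), -9789), -1) = Pow(Add(Mul(2, Pow(Add(13, -6), -1), Add(-52, Mul(-3, -6))), -9789), -1) = Pow(Add(Mul(2, Pow(7, -1), Add(-52, 18)), -9789), -1) = Pow(Add(Mul(2, Rational(1, 7), -34), -9789), -1) = Pow(Add(Rational(-68, 7), -9789), -1) = Pow(Rational(-68591, 7), -1) = Rational(-7, 68591)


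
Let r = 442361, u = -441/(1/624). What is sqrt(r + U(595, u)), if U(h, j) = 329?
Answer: sqrt(442690) ≈ 665.35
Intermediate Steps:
u = -275184 (u = -441/1/624 = -441*624 = -275184)
sqrt(r + U(595, u)) = sqrt(442361 + 329) = sqrt(442690)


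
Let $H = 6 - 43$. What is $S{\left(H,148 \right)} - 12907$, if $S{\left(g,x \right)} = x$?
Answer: $-12759$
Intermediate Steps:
$H = -37$ ($H = 6 - 43 = -37$)
$S{\left(H,148 \right)} - 12907 = 148 - 12907 = -12759$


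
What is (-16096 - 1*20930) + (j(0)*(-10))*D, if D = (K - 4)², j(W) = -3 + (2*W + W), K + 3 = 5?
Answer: -36906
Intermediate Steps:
K = 2 (K = -3 + 5 = 2)
j(W) = -3 + 3*W
D = 4 (D = (2 - 4)² = (-2)² = 4)
(-16096 - 1*20930) + (j(0)*(-10))*D = (-16096 - 1*20930) + ((-3 + 3*0)*(-10))*4 = (-16096 - 20930) + ((-3 + 0)*(-10))*4 = -37026 - 3*(-10)*4 = -37026 + 30*4 = -37026 + 120 = -36906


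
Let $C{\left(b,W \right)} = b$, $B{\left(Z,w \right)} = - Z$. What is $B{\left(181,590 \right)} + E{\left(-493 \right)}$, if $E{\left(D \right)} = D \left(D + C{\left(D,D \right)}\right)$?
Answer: $485917$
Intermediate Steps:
$E{\left(D \right)} = 2 D^{2}$ ($E{\left(D \right)} = D \left(D + D\right) = D 2 D = 2 D^{2}$)
$B{\left(181,590 \right)} + E{\left(-493 \right)} = \left(-1\right) 181 + 2 \left(-493\right)^{2} = -181 + 2 \cdot 243049 = -181 + 486098 = 485917$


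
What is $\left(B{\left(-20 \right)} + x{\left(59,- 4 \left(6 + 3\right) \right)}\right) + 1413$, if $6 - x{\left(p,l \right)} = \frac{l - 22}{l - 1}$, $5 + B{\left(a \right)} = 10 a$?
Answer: $\frac{44860}{37} \approx 1212.4$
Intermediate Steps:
$B{\left(a \right)} = -5 + 10 a$
$x{\left(p,l \right)} = 6 - \frac{-22 + l}{-1 + l}$ ($x{\left(p,l \right)} = 6 - \frac{l - 22}{l - 1} = 6 - \frac{-22 + l}{-1 + l}$)
$\left(B{\left(-20 \right)} + x{\left(59,- 4 \left(6 + 3\right) \right)}\right) + 1413 = \left(\left(-5 + 10 \left(-20\right)\right) + \frac{16 + 5 \left(- 4 \left(6 + 3\right)\right)}{-1 - 4 \left(6 + 3\right)}\right) + 1413 = \left(\left(-5 - 200\right) + \frac{16 + 5 \left(\left(-4\right) 9\right)}{-1 - 36}\right) + 1413 = \left(-205 + \frac{16 + 5 \left(-36\right)}{-1 - 36}\right) + 1413 = \left(-205 + \frac{16 - 180}{-37}\right) + 1413 = \left(-205 - - \frac{164}{37}\right) + 1413 = \left(-205 + \frac{164}{37}\right) + 1413 = - \frac{7421}{37} + 1413 = \frac{44860}{37}$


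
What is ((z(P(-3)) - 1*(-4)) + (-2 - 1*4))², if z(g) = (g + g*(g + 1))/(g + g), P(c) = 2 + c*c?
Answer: 81/4 ≈ 20.250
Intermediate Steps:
P(c) = 2 + c²
z(g) = (g + g*(1 + g))/(2*g) (z(g) = (g + g*(1 + g))/((2*g)) = (g + g*(1 + g))*(1/(2*g)) = (g + g*(1 + g))/(2*g))
((z(P(-3)) - 1*(-4)) + (-2 - 1*4))² = (((1 + (2 + (-3)²)/2) - 1*(-4)) + (-2 - 1*4))² = (((1 + (2 + 9)/2) + 4) + (-2 - 4))² = (((1 + (½)*11) + 4) - 6)² = (((1 + 11/2) + 4) - 6)² = ((13/2 + 4) - 6)² = (21/2 - 6)² = (9/2)² = 81/4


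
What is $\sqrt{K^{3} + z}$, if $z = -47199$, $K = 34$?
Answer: $i \sqrt{7895} \approx 88.854 i$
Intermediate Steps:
$\sqrt{K^{3} + z} = \sqrt{34^{3} - 47199} = \sqrt{39304 - 47199} = \sqrt{-7895} = i \sqrt{7895}$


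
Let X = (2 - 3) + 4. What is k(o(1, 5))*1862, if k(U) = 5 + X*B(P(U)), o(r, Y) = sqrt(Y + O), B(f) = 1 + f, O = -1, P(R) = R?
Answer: 26068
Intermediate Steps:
X = 3 (X = -1 + 4 = 3)
o(r, Y) = sqrt(-1 + Y) (o(r, Y) = sqrt(Y - 1) = sqrt(-1 + Y))
k(U) = 8 + 3*U (k(U) = 5 + 3*(1 + U) = 5 + (3 + 3*U) = 8 + 3*U)
k(o(1, 5))*1862 = (8 + 3*sqrt(-1 + 5))*1862 = (8 + 3*sqrt(4))*1862 = (8 + 3*2)*1862 = (8 + 6)*1862 = 14*1862 = 26068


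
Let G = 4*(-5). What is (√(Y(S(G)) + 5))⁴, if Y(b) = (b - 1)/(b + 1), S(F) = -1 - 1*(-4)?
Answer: 121/4 ≈ 30.250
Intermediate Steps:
G = -20
S(F) = 3 (S(F) = -1 + 4 = 3)
Y(b) = (-1 + b)/(1 + b)
(√(Y(S(G)) + 5))⁴ = (√((-1 + 3)/(1 + 3) + 5))⁴ = (√(2/4 + 5))⁴ = (√((¼)*2 + 5))⁴ = (√(½ + 5))⁴ = (√(11/2))⁴ = (√22/2)⁴ = 121/4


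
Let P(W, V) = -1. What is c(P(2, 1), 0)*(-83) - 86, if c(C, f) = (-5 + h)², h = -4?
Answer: -6809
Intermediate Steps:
c(C, f) = 81 (c(C, f) = (-5 - 4)² = (-9)² = 81)
c(P(2, 1), 0)*(-83) - 86 = 81*(-83) - 86 = -6723 - 86 = -6809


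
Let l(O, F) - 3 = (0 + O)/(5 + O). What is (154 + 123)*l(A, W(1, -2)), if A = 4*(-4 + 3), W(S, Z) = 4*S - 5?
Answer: -277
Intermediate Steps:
W(S, Z) = -5 + 4*S
A = -4 (A = 4*(-1) = -4)
l(O, F) = 3 + O/(5 + O) (l(O, F) = 3 + (0 + O)/(5 + O) = 3 + O/(5 + O))
(154 + 123)*l(A, W(1, -2)) = (154 + 123)*((15 + 4*(-4))/(5 - 4)) = 277*((15 - 16)/1) = 277*(1*(-1)) = 277*(-1) = -277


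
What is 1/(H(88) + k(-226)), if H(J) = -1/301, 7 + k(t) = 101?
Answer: 301/28293 ≈ 0.010639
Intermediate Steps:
k(t) = 94 (k(t) = -7 + 101 = 94)
H(J) = -1/301 (H(J) = -1*1/301 = -1/301)
1/(H(88) + k(-226)) = 1/(-1/301 + 94) = 1/(28293/301) = 301/28293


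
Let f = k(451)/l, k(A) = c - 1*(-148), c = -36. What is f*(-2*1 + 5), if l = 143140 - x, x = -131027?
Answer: 112/91389 ≈ 0.0012255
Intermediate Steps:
k(A) = 112 (k(A) = -36 - 1*(-148) = -36 + 148 = 112)
l = 274167 (l = 143140 - 1*(-131027) = 143140 + 131027 = 274167)
f = 112/274167 ≈ 0.00040851
f*(-2*1 + 5) = 112*(-2*1 + 5)/274167 = 112*(-2 + 5)/274167 = (112/274167)*3 = 112/91389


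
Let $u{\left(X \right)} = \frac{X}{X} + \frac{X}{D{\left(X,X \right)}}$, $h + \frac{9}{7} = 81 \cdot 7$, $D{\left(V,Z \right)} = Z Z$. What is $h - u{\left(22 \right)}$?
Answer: $\frac{86959}{154} \approx 564.67$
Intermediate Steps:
$D{\left(V,Z \right)} = Z^{2}$
$h = \frac{3960}{7}$ ($h = - \frac{9}{7} + 81 \cdot 7 = - \frac{9}{7} + 567 = \frac{3960}{7} \approx 565.71$)
$u{\left(X \right)} = 1 + \frac{1}{X}$ ($u{\left(X \right)} = \frac{X}{X} + \frac{X}{X^{2}} = 1 + \frac{X}{X^{2}} = 1 + \frac{1}{X}$)
$h - u{\left(22 \right)} = \frac{3960}{7} - \frac{1 + 22}{22} = \frac{3960}{7} - \frac{1}{22} \cdot 23 = \frac{3960}{7} - \frac{23}{22} = \frac{86959}{154}$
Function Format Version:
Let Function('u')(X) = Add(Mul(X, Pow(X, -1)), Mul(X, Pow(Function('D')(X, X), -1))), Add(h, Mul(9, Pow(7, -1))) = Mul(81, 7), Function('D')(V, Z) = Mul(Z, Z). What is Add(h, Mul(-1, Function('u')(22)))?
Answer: Rational(86959, 154) ≈ 564.67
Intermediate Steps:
Function('D')(V, Z) = Pow(Z, 2)
h = Rational(3960, 7) (h = Add(Rational(-9, 7), Mul(81, 7)) = Add(Rational(-9, 7), 567) = Rational(3960, 7) ≈ 565.71)
Function('u')(X) = Add(1, Pow(X, -1)) (Function('u')(X) = Add(Mul(X, Pow(X, -1)), Mul(X, Pow(Pow(X, 2), -1))) = Add(1, Mul(X, Pow(X, -2))) = Add(1, Pow(X, -1)))
Add(h, Mul(-1, Function('u')(22))) = Add(Rational(3960, 7), Mul(-1, Mul(Pow(22, -1), Add(1, 22)))) = Add(Rational(3960, 7), Mul(-1, Mul(Rational(1, 22), 23))) = Add(Rational(3960, 7), Mul(-1, Rational(23, 22))) = Add(Rational(3960, 7), Rational(-23, 22)) = Rational(86959, 154)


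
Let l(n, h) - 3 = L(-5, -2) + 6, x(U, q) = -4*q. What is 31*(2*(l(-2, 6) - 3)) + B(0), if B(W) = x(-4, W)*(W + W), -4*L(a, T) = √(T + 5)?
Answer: 372 - 31*√3/2 ≈ 345.15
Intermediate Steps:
L(a, T) = -√(5 + T)/4 (L(a, T) = -√(T + 5)/4 = -√(5 + T)/4)
l(n, h) = 9 - √3/4 (l(n, h) = 3 + (-√(5 - 2)/4 + 6) = 3 + (-√3/4 + 6) = 3 + (6 - √3/4) = 9 - √3/4)
B(W) = -8*W² (B(W) = (-4*W)*(W + W) = (-4*W)*(2*W) = -8*W²)
31*(2*(l(-2, 6) - 3)) + B(0) = 31*(2*((9 - √3/4) - 3)) - 8*0² = 31*(2*(6 - √3/4)) - 8*0 = 31*(12 - √3/2) + 0 = (372 - 31*√3/2) + 0 = 372 - 31*√3/2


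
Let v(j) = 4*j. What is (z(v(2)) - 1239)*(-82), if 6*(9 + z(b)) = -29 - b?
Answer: 308525/3 ≈ 1.0284e+5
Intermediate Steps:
z(b) = -83/6 - b/6 (z(b) = -9 + (-29 - b)/6 = -9 + (-29/6 - b/6) = -83/6 - b/6)
(z(v(2)) - 1239)*(-82) = ((-83/6 - 2*2/3) - 1239)*(-82) = ((-83/6 - ⅙*8) - 1239)*(-82) = ((-83/6 - 4/3) - 1239)*(-82) = (-91/6 - 1239)*(-82) = -7525/6*(-82) = 308525/3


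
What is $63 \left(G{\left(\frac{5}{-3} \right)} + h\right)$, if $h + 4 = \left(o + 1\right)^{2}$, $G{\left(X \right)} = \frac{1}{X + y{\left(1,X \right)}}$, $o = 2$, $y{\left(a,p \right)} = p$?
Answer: $\frac{2961}{10} \approx 296.1$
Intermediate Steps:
$G{\left(X \right)} = \frac{1}{2 X}$ ($G{\left(X \right)} = \frac{1}{X + X} = \frac{1}{2 X}$)
$h = 5$ ($h = -4 + \left(2 + 1\right)^{2} = -4 + 3^{2} = -4 + 9 = 5$)
$63 \left(G{\left(\frac{5}{-3} \right)} + h\right) = 63 \left(\frac{1}{2 \frac{5}{-3}} + 5\right) = 63 \left(\frac{1}{2 \cdot 5 \left(- \frac{1}{3}\right)} + 5\right) = 63 \left(\frac{1}{2 \left(- \frac{5}{3}\right)} + 5\right) = 63 \left(\frac{1}{2} \left(- \frac{3}{5}\right) + 5\right) = 63 \left(- \frac{3}{10} + 5\right) = 63 \cdot \frac{47}{10} = \frac{2961}{10}$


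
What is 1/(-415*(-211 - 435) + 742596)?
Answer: 1/1010686 ≈ 9.8943e-7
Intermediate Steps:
1/(-415*(-211 - 435) + 742596) = 1/(-415*(-646) + 742596) = 1/(268090 + 742596) = 1/1010686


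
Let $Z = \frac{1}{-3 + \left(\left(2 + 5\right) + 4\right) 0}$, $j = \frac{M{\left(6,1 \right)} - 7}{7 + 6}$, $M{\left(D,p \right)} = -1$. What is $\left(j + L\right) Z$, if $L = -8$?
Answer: $\frac{112}{39} \approx 2.8718$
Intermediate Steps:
$j = - \frac{8}{13}$ ($j = \frac{-1 - 7}{7 + 6} = - \frac{8}{13} \approx -0.61539$)
$Z = - \frac{1}{3}$ ($Z = \frac{1}{-3 + \left(7 + 4\right) 0} = \frac{1}{-3 + 11 \cdot 0} = \frac{1}{-3 + 0} = \frac{1}{-3} = - \frac{1}{3} \approx -0.33333$)
$\left(j + L\right) Z = \left(- \frac{8}{13} - 8\right) \left(- \frac{1}{3}\right) = \left(- \frac{112}{13}\right) \left(- \frac{1}{3}\right) = \frac{112}{39}$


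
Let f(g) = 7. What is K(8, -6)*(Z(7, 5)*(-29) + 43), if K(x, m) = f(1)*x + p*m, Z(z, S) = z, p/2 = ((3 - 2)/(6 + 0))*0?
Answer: -8960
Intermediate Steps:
p = 0 (p = 2*(((3 - 2)/(6 + 0))*0) = 2*((1/6)*0) = 2*((1*(⅙))*0) = 2*((⅙)*0) = 2*0 = 0)
K(x, m) = 7*x (K(x, m) = 7*x + 0*m = 7*x + 0 = 7*x)
K(8, -6)*(Z(7, 5)*(-29) + 43) = (7*8)*(7*(-29) + 43) = 56*(-203 + 43) = 56*(-160) = -8960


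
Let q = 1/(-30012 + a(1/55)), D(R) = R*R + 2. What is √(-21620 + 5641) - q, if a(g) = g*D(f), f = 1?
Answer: 55/1650657 + 29*I*√19 ≈ 3.332e-5 + 126.41*I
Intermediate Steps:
D(R) = 2 + R² (D(R) = R² + 2 = 2 + R²)
a(g) = 3*g (a(g) = g*(2 + 1²) = g*(2 + 1) = g*3 = 3*g)
q = -55/1650657 (q = 1/(-30012 + 3/55) = 1/(-1650657/55) = -55/1650657 ≈ -3.3320e-5)
√(-21620 + 5641) - q = √(-21620 + 5641) - 1*(-55/1650657) = √(-15979) + 55/1650657 = 29*I*√19 + 55/1650657 = 55/1650657 + 29*I*√19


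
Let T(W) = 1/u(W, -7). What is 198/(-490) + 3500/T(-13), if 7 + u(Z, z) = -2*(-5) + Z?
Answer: -8575099/245 ≈ -35000.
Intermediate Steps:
u(Z, z) = 3 + Z (u(Z, z) = -7 + (-2*(-5) + Z) = -7 + (10 + Z) = 3 + Z)
T(W) = 1/(3 + W)
198/(-490) + 3500/T(-13) = 198/(-490) + 3500/(1/(3 - 13)) = 198*(-1/490) + 3500/(1/(-10)) = -99/245 + 3500/(-⅒) = -99/245 + 3500*(-10) = -99/245 - 35000 = -8575099/245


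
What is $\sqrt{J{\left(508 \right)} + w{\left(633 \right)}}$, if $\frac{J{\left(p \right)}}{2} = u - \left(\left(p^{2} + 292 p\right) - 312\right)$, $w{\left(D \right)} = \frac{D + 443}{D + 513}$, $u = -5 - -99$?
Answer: $\frac{i \sqrt{266598899778}}{573} \approx 901.1 i$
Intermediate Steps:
$u = 94$ ($u = -5 + 99 = 94$)
$w{\left(D \right)} = \frac{443 + D}{513 + D}$
$J{\left(p \right)} = 812 - 584 p - 2 p^{2}$ ($J{\left(p \right)} = 2 \left(94 - \left(\left(p^{2} + 292 p\right) - 312\right)\right) = 2 \left(94 - \left(-312 + p^{2} + 292 p\right)\right) = 2 \left(406 - p^{2} - 292 p\right) = 812 - 584 p - 2 p^{2}$)
$\sqrt{J{\left(508 \right)} + w{\left(633 \right)}} = \sqrt{\left(812 - 296672 - 2 \cdot 508^{2}\right) + \frac{443 + 633}{513 + 633}} = \sqrt{\left(812 - 296672 - 516128\right) + \frac{1}{1146} \cdot 1076} = \sqrt{-811988 + \frac{538}{573}} = \sqrt{- \frac{465268586}{573}} = \frac{i \sqrt{266598899778}}{573}$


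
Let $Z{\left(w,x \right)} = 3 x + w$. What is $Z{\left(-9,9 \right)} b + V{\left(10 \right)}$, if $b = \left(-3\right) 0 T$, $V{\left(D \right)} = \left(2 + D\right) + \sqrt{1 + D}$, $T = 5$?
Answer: $12 + \sqrt{11} \approx 15.317$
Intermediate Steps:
$V{\left(D \right)} = 2 + D + \sqrt{1 + D}$
$Z{\left(w,x \right)} = w + 3 x$
$b = 0$ ($b = \left(-3\right) 0 \cdot 5 = 0 \cdot 5 = 0$)
$Z{\left(-9,9 \right)} b + V{\left(10 \right)} = \left(-9 + 3 \cdot 9\right) 0 + \left(2 + 10 + \sqrt{1 + 10}\right) = \left(-9 + 27\right) 0 + \left(2 + 10 + \sqrt{11}\right) = 18 \cdot 0 + \left(12 + \sqrt{11}\right) = 0 + \left(12 + \sqrt{11}\right) = 12 + \sqrt{11}$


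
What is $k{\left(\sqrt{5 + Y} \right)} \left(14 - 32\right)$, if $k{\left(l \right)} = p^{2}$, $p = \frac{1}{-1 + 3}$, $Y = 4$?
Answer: $- \frac{9}{2} \approx -4.5$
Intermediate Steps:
$p = \frac{1}{2} \approx 0.5$
$k{\left(l \right)} = \frac{1}{4}$ ($k{\left(l \right)} = \left(\frac{1}{2}\right)^{2} = \frac{1}{4}$)
$k{\left(\sqrt{5 + Y} \right)} \left(14 - 32\right) = \frac{14 - 32}{4} = \frac{1}{4} \left(-18\right) = - \frac{9}{2}$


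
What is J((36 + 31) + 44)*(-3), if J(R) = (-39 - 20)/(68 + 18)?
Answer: 177/86 ≈ 2.0581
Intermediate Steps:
J(R) = -59/86
J((36 + 31) + 44)*(-3) = -59/86*(-3) = 177/86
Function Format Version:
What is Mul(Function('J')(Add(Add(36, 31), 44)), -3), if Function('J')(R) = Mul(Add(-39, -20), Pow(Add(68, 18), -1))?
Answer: Rational(177, 86) ≈ 2.0581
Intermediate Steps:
Function('J')(R) = Rational(-59, 86) (Function('J')(R) = Mul(-59, Pow(86, -1)) = Mul(-59, Rational(1, 86)) = Rational(-59, 86))
Mul(Function('J')(Add(Add(36, 31), 44)), -3) = Mul(Rational(-59, 86), -3) = Rational(177, 86)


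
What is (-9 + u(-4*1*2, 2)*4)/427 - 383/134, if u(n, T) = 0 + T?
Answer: -163675/57218 ≈ -2.8605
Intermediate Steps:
u(n, T) = T
(-9 + u(-4*1*2, 2)*4)/427 - 383/134 = (-9 + 2*4)/427 - 383/134 = (-9 + 8)*(1/427) - 383*1/134 = -1*1/427 - 383/134 = -1/427 - 383/134 = -163675/57218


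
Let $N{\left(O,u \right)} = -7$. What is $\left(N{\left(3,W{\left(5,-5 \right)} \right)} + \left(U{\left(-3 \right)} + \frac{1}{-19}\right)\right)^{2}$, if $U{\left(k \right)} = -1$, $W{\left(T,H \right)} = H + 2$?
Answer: $\frac{23409}{361} \approx 64.845$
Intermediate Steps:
$W{\left(T,H \right)} = 2 + H$
$\left(N{\left(3,W{\left(5,-5 \right)} \right)} + \left(U{\left(-3 \right)} + \frac{1}{-19}\right)\right)^{2} = \left(-7 - \left(1 - \frac{1}{-19}\right)\right)^{2} = \left(-7 - \frac{20}{19}\right)^{2} = \left(- \frac{153}{19}\right)^{2} = \frac{23409}{361}$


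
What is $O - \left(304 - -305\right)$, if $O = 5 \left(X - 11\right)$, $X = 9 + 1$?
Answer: $-614$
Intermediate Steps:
$X = 10$
$O = -5$ ($O = 5 \left(10 - 11\right) = 5 \left(-1\right) = -5$)
$O - \left(304 - -305\right) = -5 - \left(304 - -305\right) = -5 - \left(304 + 305\right) = -5 - 609 = -614$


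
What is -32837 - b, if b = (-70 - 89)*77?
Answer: -20594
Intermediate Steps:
b = -12243 (b = -159*77 = -12243)
-32837 - b = -32837 - 1*(-12243) = -32837 + 12243 = -20594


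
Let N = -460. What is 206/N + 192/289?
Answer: 14393/66470 ≈ 0.21653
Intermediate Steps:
206/N + 192/289 = 206/(-460) + 192/289 = 206*(-1/460) + 192*(1/289) = -103/230 + 192/289 = 14393/66470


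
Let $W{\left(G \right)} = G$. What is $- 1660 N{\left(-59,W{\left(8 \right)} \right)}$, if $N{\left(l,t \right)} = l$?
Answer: $97940$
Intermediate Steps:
$- 1660 N{\left(-59,W{\left(8 \right)} \right)} = \left(-1660\right) \left(-59\right) = 97940$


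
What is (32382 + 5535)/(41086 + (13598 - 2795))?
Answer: 37917/51889 ≈ 0.73073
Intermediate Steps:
(32382 + 5535)/(41086 + (13598 - 2795)) = 37917/(41086 + 10803) = 37917/51889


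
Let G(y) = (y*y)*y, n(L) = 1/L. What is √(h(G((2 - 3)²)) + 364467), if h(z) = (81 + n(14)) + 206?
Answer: √71491798/14 ≈ 603.95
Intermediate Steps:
n(L) = 1/L
G(y) = y³ (G(y) = y²*y = y³)
h(z) = 4019/14 (h(z) = (81 + 1/14) + 206 = 1135/14 + 206 = 4019/14)
√(h(G((2 - 3)²)) + 364467) = √(4019/14 + 364467) = √(5106557/14) = √71491798/14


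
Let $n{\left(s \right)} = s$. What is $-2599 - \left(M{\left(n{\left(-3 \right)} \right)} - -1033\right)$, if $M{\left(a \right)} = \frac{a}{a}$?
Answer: $-3633$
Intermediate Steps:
$M{\left(a \right)} = 1$
$-2599 - \left(M{\left(n{\left(-3 \right)} \right)} - -1033\right) = -2599 - \left(1 - -1033\right) = -2599 - \left(1 + 1033\right) = -2599 - 1034 = -3633$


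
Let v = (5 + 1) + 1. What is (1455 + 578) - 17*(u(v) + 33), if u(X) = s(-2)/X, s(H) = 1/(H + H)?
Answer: 41233/28 ≈ 1472.6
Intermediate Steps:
v = 7 (v = 6 + 1 = 7)
s(H) = 1/(2*H)
u(X) = -1/(4*X) (u(X) = ((½)/(-2))/X = ((½)*(-½))/X = -1/(4*X))
(1455 + 578) - 17*(u(v) + 33) = (1455 + 578) - 17*(-¼/7 + 33) = 2033 - 17*(-¼*⅐ + 33) = 2033 - 17*(-1/28 + 33) = 2033 - 17*923/28 = 2033 - 15691/28 = 41233/28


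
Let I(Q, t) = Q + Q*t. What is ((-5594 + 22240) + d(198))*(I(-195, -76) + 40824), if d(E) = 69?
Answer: 926830035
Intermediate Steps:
((-5594 + 22240) + d(198))*(I(-195, -76) + 40824) = ((-5594 + 22240) + 69)*(-195*(1 - 76) + 40824) = (16646 + 69)*(-195*(-75) + 40824) = 16715*(14625 + 40824) = 16715*55449 = 926830035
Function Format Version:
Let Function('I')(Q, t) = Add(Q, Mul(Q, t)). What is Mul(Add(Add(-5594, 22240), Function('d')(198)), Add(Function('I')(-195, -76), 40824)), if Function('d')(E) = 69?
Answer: 926830035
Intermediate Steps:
Mul(Add(Add(-5594, 22240), Function('d')(198)), Add(Function('I')(-195, -76), 40824)) = Mul(Add(Add(-5594, 22240), 69), Add(Mul(-195, Add(1, -76)), 40824)) = Mul(Add(16646, 69), Add(Mul(-195, -75), 40824)) = Mul(16715, Add(14625, 40824)) = Mul(16715, 55449) = 926830035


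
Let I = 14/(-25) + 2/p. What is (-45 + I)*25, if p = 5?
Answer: -1129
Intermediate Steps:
I = -4/25 (I = 14/(-25) + 2/5 = 14*(-1/25) + 2*(1/5) = -14/25 + 2/5 = -4/25 ≈ -0.16000)
(-45 + I)*25 = (-45 - 4/25)*25 = -1129/25*25 = -1129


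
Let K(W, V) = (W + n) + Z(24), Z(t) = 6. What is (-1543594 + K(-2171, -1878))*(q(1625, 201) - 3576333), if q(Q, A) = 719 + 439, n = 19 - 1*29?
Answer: 5526394684575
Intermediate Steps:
n = -10 (n = 19 - 29 = -10)
q(Q, A) = 1158
K(W, V) = -4 + W (K(W, V) = (W - 10) + 6 = (-10 + W) + 6 = -4 + W)
(-1543594 + K(-2171, -1878))*(q(1625, 201) - 3576333) = (-1543594 + (-4 - 2171))*(1158 - 3576333) = (-1543594 - 2175)*(-3575175) = -1545769*(-3575175) = 5526394684575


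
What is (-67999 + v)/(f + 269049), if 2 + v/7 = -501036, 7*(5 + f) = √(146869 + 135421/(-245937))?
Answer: -2897954139434187645/218075343003929434 + 25026855*√2220834832591146/436150686007858868 ≈ -13.286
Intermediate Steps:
f = -5 + 2*√2220834832591146/1721559 (f = -5 + √(146869 + 135421/(-245937))/7 = -5 + √(146869 + 135421*(-1/245937))/7 = -5 + √(146869 - 135421/245937)/7 = -5 + √(36120385832/245937)/7 = -5 + (2*√2220834832591146/245937)/7 = -5 + 2*√2220834832591146/1721559 ≈ 49.748)
v = -3507266 (v = -14 + 7*(-501036) = -14 - 3507252 = -3507266)
(-67999 + v)/(f + 269049) = (-67999 - 3507266)/((-5 + 2*√2220834832591146/1721559) + 269049) = -3575265/(269044 + 2*√2220834832591146/1721559)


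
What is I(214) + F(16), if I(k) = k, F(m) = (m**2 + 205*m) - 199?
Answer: 3551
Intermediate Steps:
F(m) = -199 + m**2 + 205*m
I(214) + F(16) = 214 + (-199 + 16**2 + 205*16) = 214 + (-199 + 256 + 3280) = 214 + 3337 = 3551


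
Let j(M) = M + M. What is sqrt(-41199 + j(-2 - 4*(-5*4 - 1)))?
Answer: I*sqrt(41035) ≈ 202.57*I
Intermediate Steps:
j(M) = 2*M
sqrt(-41199 + j(-2 - 4*(-5*4 - 1))) = sqrt(-41199 + 2*(-2 - 4*(-5*4 - 1))) = sqrt(-41199 + 2*(-2 - 4*(-20 - 1))) = sqrt(-41199 + 2*(-2 - 4*(-21))) = sqrt(-41199 + 2*(-2 + 84)) = sqrt(-41199 + 2*82) = sqrt(-41199 + 164) = sqrt(-41035) = I*sqrt(41035)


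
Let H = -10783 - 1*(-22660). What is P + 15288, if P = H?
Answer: 27165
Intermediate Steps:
H = 11877 (H = -10783 + 22660 = 11877)
P = 11877
P + 15288 = 11877 + 15288 = 27165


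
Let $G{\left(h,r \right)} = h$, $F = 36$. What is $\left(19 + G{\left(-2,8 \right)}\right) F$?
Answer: $612$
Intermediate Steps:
$\left(19 + G{\left(-2,8 \right)}\right) F = \left(19 - 2\right) 36 = 17 \cdot 36 = 612$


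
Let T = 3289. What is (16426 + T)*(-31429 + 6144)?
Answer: -498493775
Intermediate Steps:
(16426 + T)*(-31429 + 6144) = (16426 + 3289)*(-31429 + 6144) = 19715*(-25285) = -498493775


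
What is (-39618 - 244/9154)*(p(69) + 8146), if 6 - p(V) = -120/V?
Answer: -34006223191488/105271 ≈ -3.2304e+8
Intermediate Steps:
p(V) = 6 + 120/V (p(V) = 6 - (-120)/V = 6 + 120/V)
(-39618 - 244/9154)*(p(69) + 8146) = (-39618 - 244/9154)*((6 + 120/69) + 8146) = (-39618 - 244*1/9154)*((6 + 120*(1/69)) + 8146) = (-39618 - 122/4577)*((6 + 40/23) + 8146) = -181331708*(178/23 + 8146)/4577 = -181331708/4577*187536/23 = -34006223191488/105271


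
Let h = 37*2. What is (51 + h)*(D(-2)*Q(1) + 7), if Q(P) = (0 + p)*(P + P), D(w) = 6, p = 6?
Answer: 9875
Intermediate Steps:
h = 74
Q(P) = 12*P (Q(P) = (0 + 6)*(P + P) = 6*(2*P) = 12*P)
(51 + h)*(D(-2)*Q(1) + 7) = (51 + 74)*(6*(12*1) + 7) = 125*(6*12 + 7) = 125*(72 + 7) = 125*79 = 9875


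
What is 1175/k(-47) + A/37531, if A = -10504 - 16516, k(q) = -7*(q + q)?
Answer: 559995/525434 ≈ 1.0658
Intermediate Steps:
k(q) = -14*q
A = -27020
1175/k(-47) + A/37531 = 1175/((-14*(-47))) - 27020/37531 = 1175/658 - 27020*1/37531 = 1175*(1/658) - 27020/37531 = 25/14 - 27020/37531 = 559995/525434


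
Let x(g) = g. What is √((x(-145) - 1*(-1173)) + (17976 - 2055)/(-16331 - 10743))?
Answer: √753094472174/27074 ≈ 32.053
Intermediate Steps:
√((x(-145) - 1*(-1173)) + (17976 - 2055)/(-16331 - 10743)) = √((-145 - 1*(-1173)) + (17976 - 2055)/(-16331 - 10743)) = √((-145 + 1173) + 15921/(-27074)) = √(1028 + 15921*(-1/27074)) = √(1028 - 15921/27074) = √(27816151/27074) = √753094472174/27074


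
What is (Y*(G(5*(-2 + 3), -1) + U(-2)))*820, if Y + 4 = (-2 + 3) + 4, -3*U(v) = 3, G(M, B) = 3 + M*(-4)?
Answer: -14760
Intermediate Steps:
G(M, B) = 3 - 4*M
U(v) = -1 (U(v) = -1/3*3 = -1)
Y = 1 (Y = -4 + ((-2 + 3) + 4) = -4 + (1 + 4) = -4 + 5 = 1)
(Y*(G(5*(-2 + 3), -1) + U(-2)))*820 = (1*((3 - 20*(-2 + 3)) - 1))*820 = (1*((3 - 20) - 1))*820 = (1*(-17 - 1))*820 = (1*(-18))*820 = -18*820 = -14760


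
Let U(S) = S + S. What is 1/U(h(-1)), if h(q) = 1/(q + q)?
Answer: -1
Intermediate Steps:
h(q) = 1/(2*q)
U(S) = 2*S
1/U(h(-1)) = 1/(2*((1/2)/(-1))) = 1/(2*((1/2)*(-1))) = 1/(2*(-1/2)) = 1/(-1) = -1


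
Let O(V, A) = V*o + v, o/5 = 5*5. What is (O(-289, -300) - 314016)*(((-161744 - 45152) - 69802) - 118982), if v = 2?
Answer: 138542999520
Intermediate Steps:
o = 125 (o = 5*(5*5) = 5*25 = 125)
O(V, A) = 2 + 125*V (O(V, A) = V*125 + 2 = 125*V + 2 = 2 + 125*V)
(O(-289, -300) - 314016)*(((-161744 - 45152) - 69802) - 118982) = ((2 + 125*(-289)) - 314016)*(((-161744 - 45152) - 69802) - 118982) = ((2 - 36125) - 314016)*((-206896 - 69802) - 118982) = (-36123 - 314016)*(-276698 - 118982) = -350139*(-395680) = 138542999520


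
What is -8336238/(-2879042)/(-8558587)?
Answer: -4168119/12320265716827 ≈ -3.3831e-7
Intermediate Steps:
-8336238/(-2879042)/(-8558587) = -8336238*(-1/2879042)*(-1/8558587) = (4168119/1439521)*(-1/8558587) = -4168119/12320265716827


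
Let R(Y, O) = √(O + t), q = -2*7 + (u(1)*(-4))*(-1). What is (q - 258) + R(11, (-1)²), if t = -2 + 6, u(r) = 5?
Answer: -252 + √5 ≈ -249.76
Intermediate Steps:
t = 4
q = 6 (q = -2*7 + (5*(-4))*(-1) = -14 - 20*(-1) = -14 + 20 = 6)
R(Y, O) = √(4 + O) (R(Y, O) = √(O + 4) = √(4 + O))
(q - 258) + R(11, (-1)²) = (6 - 258) + √(4 + (-1)²) = -252 + √(4 + 1) = -252 + √5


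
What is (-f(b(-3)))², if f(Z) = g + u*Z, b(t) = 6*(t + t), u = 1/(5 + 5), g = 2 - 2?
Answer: 324/25 ≈ 12.960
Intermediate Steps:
g = 0
u = ⅒ (u = 1/10 = ⅒ ≈ 0.10000)
b(t) = 12*t (b(t) = 6*(2*t) = 12*t)
f(Z) = Z/10 (f(Z) = 0 + Z/10 = Z/10)
(-f(b(-3)))² = (-12*(-3)/10)² = (-(-36)/10)² = (-1*(-18/5))² = (18/5)² = 324/25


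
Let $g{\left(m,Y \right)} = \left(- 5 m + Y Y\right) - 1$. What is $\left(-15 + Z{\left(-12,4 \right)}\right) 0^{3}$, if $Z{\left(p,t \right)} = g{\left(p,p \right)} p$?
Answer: $0$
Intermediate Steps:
$g{\left(m,Y \right)} = -1 + Y^{2} - 5 m$ ($g{\left(m,Y \right)} = \left(- 5 m + Y^{2}\right) - 1 = \left(Y^{2} - 5 m\right) - 1 = -1 + Y^{2} - 5 m$)
$Z{\left(p,t \right)} = p \left(-1 + p^{2} - 5 p\right)$ ($Z{\left(p,t \right)} = \left(-1 + p^{2} - 5 p\right) p = p \left(-1 + p^{2} - 5 p\right)$)
$\left(-15 + Z{\left(-12,4 \right)}\right) 0^{3} = \left(-15 - 12 \left(-1 + \left(-12\right)^{2} - -60\right)\right) 0^{3} = \left(-15 - 12 \left(-1 + 144 + 60\right)\right) 0 = \left(-15 - 2436\right) 0 = \left(-2451\right) 0 = 0$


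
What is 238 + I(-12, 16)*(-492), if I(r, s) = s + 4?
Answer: -9602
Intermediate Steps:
I(r, s) = 4 + s
238 + I(-12, 16)*(-492) = 238 + (4 + 16)*(-492) = 238 + 20*(-492) = 238 - 9840 = -9602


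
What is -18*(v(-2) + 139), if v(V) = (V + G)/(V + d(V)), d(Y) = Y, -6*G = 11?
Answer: -10077/4 ≈ -2519.3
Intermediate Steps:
G = -11/6 (G = -⅙*11 = -11/6 ≈ -1.8333)
v(V) = (-11/6 + V)/(2*V) (v(V) = (V - 11/6)/(V + V) = (-11/6 + V)/((2*V)) = (-11/6 + V)*(1/(2*V)) = (-11/6 + V)/(2*V))
-18*(v(-2) + 139) = -18*((1/12)*(-11 + 6*(-2))/(-2) + 139) = -18*((1/12)*(-½)*(-11 - 12) + 139) = -18*((1/12)*(-½)*(-23) + 139) = -18*(23/24 + 139) = -18*3359/24 = -10077/4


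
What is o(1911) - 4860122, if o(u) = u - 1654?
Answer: -4859865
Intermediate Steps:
o(u) = -1654 + u
o(1911) - 4860122 = (-1654 + 1911) - 4860122 = 257 - 4860122 = -4859865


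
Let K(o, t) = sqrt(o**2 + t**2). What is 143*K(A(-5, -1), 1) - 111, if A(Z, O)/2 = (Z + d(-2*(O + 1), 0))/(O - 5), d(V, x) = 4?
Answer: -111 + 143*sqrt(10)/3 ≈ 39.735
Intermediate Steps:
A(Z, O) = 2*(4 + Z)/(-5 + O) (A(Z, O) = 2*((Z + 4)/(O - 5)) = 2*((4 + Z)/(-5 + O)) = 2*(4 + Z)/(-5 + O))
143*K(A(-5, -1), 1) - 111 = 143*sqrt((2*(4 - 5)/(-5 - 1))**2 + 1**2) - 111 = 143*sqrt((2*(-1)/(-6))**2 + 1) - 111 = 143*sqrt((2*(-1/6)*(-1))**2 + 1) - 111 = 143*sqrt((1/3)**2 + 1) - 111 = 143*sqrt(1/9 + 1) - 111 = 143*sqrt(10/9) - 111 = 143*(sqrt(10)/3) - 111 = 143*sqrt(10)/3 - 111 = -111 + 143*sqrt(10)/3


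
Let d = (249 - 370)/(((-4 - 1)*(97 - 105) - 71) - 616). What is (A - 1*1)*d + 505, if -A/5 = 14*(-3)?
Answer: 352024/647 ≈ 544.09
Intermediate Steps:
A = 210 (A = -70*(-3) = -5*(-42) = 210)
d = 121/647 (d = -121/((-5*(-8) - 71) - 616) = -121/((40 - 71) - 616) = -121/(-31 - 616) = -121/(-647) = -121*(-1/647) = 121/647 ≈ 0.18702)
(A - 1*1)*d + 505 = (210 - 1*1)*(121/647) + 505 = (210 - 1)*(121/647) + 505 = 209*(121/647) + 505 = 25289/647 + 505 = 352024/647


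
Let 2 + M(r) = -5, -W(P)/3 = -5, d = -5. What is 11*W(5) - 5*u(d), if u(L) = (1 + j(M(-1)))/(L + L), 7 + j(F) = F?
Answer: 317/2 ≈ 158.50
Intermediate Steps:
W(P) = 15 (W(P) = -3*(-5) = 15)
M(r) = -7 (M(r) = -2 - 5 = -7)
j(F) = -7 + F
u(L) = -13/(2*L) (u(L) = (1 + (-7 - 7))/(L + L) = (1 - 14)/((2*L)) = -13/(2*L))
11*W(5) - 5*u(d) = 11*15 - (-65)/(2*(-5)) = 165 - (-65)*(-1)/(2*5) = 165 - 5*13/10 = 165 - 13/2 = 317/2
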